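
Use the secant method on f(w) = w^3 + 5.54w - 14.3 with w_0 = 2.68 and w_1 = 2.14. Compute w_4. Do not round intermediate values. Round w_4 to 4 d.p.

f(w_0) = 19.796032, f(w_1) = 7.355944
w_2 = 2.140000 - (7.355944)·(2.140000 - 2.680000)/(7.355944 - (19.796032)) = 1.820693; f(w_2) = 1.822093
w_3 = 1.820693 - (1.822093)·(1.820693 - 2.140000)/(1.822093 - (7.355944)) = 1.715557; f(w_3) = 0.253299
w_4 = 1.715557 - (0.253299)·(1.715557 - 1.820693)/(0.253299 - (1.822093)) = 1.698581; f(w_4) = 0.010851

1.6986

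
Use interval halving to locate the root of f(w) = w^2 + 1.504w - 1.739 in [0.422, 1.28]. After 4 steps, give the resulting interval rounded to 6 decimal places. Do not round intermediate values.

[0.743750, 0.797375]

f(0.422000) = -0.926228, f(1.280000) = 1.824520 (opposite signs)
step 1: m = 0.851000, f(m) = 0.265105 > 0 → root in [0.422000, 0.851000]
step 2: m = 0.636500, f(m) = -0.376572 < 0 → root in [0.636500, 0.851000]
step 3: m = 0.743750, f(m) = -0.067236 < 0 → root in [0.743750, 0.851000]
step 4: m = 0.797375, f(m) = 0.096059 > 0 → root in [0.743750, 0.797375]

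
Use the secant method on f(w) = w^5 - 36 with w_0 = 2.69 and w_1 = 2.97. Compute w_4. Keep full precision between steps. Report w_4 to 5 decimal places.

2.09011

f(w_0) = 104.851475, f(w_1) = 195.090582
w_2 = 2.970000 - (195.090582)·(2.970000 - 2.690000)/(195.090582 - (104.851475)) = 2.364660; f(w_2) = 37.933846
w_3 = 2.364660 - (37.933846)·(2.364660 - 2.970000)/(37.933846 - (195.090582)) = 2.218545; f(w_3) = 17.745415
w_4 = 2.218545 - (17.745415)·(2.218545 - 2.364660)/(17.745415 - (37.933846)) = 2.090112; f(w_4) = 3.888517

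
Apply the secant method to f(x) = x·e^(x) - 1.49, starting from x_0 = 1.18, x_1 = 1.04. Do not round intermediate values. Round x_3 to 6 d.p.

0.742915

f(x_0) = 2.350162, f(x_1) = 1.452386
x_2 = 1.040000 - (1.452386)·(1.040000 - 1.180000)/(1.452386 - (2.350162)) = 0.813514; f(x_2) = 0.345140
x_3 = 0.813514 - (0.345140)·(0.813514 - 1.040000)/(0.345140 - (1.452386)) = 0.742915; f(x_3) = 0.071649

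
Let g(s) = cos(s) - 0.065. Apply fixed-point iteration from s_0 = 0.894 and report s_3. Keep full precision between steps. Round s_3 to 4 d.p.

0.6448

s_1 = g(0.894000) = 0.561299
s_2 = g(0.561299) = 0.781565
s_3 = g(0.781565) = 0.644812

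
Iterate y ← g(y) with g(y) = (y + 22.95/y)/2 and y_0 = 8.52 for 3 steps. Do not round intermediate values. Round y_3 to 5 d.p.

y_1 = g(8.520000) = 5.606831
y_2 = g(5.606831) = 4.850026
y_3 = g(4.850026) = 4.790980

4.79098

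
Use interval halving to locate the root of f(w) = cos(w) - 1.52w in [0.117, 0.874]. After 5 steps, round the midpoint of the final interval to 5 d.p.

0.55464

f(0.117000) = 0.815323, f(0.874000) = -0.686716 (opposite signs)
step 1: m = 0.495500, f(m) = 0.126571 > 0 → root in [0.495500, 0.874000]
step 2: m = 0.684750, f(m) = -0.266243 < 0 → root in [0.495500, 0.684750]
step 3: m = 0.590125, f(m) = -0.066119 < 0 → root in [0.495500, 0.590125]
step 4: m = 0.542813, f(m) = 0.031184 > 0 → root in [0.542813, 0.590125]
step 5: m = 0.566469, f(m) = -0.017231 < 0 → root in [0.542813, 0.566469]
Midpoint of [0.542813, 0.566469] = 0.554641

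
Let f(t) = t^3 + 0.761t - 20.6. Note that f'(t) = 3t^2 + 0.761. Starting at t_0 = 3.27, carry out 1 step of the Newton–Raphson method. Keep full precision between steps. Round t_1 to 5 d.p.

t_0 = 3.270000: f = 16.854253, f' = 32.839700 → t_1 = 3.270000 - (16.854253)/(32.839700) = 2.756772

2.75677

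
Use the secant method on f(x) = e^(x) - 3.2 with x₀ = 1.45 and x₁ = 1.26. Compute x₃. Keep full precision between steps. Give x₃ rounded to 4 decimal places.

1.1638

f(x_0) = 1.063115, f(x_1) = 0.325421
x_2 = 1.260000 - (0.325421)·(1.260000 - 1.450000)/(0.325421 - (1.063115)) = 1.176185; f(x_2) = 0.041981
x_3 = 1.176185 - (0.041981)·(1.176185 - 1.260000)/(0.041981 - (0.325421)) = 1.163770; f(x_3) = 0.001984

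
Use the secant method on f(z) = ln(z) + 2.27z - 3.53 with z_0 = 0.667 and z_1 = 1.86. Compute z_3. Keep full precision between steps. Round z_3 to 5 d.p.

Secant update: z_(k+1) = z_k − f(z_k)·(z_k − z_(k-1))/(f(z_k) − f(z_(k-1))).
f(z_0) = -2.420875, f(z_1) = 1.312776
z_2 = 1.860000 - (1.312776)·(1.860000 - 0.667000)/(1.312776 - (-2.420875)) = 1.440533; f(z_2) = 0.105024
z_3 = 1.440533 - (0.105024)·(1.440533 - 1.860000)/(0.105024 - (1.312776)) = 1.404057; f(z_3) = -0.003424

1.40406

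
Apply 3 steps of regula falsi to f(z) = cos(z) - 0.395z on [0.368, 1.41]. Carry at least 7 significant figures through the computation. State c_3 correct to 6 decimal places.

1.114725

f(0.368000) = 0.787689, f(1.410000) = -0.396846
step 1: c = 1.060907, f(c) = 0.069023 > 0 → new bracket [1.060907, 1.410000]
step 2: c = 1.112628, f(c) = 0.002818 > 0 → new bracket [1.112628, 1.410000]
step 3: c = 1.114725, f(c) = 0.000108 > 0 → new bracket [1.114725, 1.410000]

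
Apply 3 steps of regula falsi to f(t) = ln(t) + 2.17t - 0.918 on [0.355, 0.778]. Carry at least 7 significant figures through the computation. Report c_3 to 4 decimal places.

f(0.355000) = -1.183287, f(0.778000) = 0.519231
step 1: c = 0.648994, f(c) = 0.057986 > 0 → new bracket [0.355000, 0.648994]
step 2: c = 0.635260, f(c) = 0.006794 > 0 → new bracket [0.355000, 0.635260]
step 3: c = 0.633660, f(c) = 0.000800 > 0 → new bracket [0.355000, 0.633660]

0.6337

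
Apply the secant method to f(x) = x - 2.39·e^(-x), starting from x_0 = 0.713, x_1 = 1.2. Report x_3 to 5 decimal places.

0.93581

f(x_0) = -0.458510, f(x_1) = 0.480146
x_2 = 1.200000 - (0.480146)·(1.200000 - 0.713000)/(0.480146 - (-0.458510)) = 0.950887; f(x_2) = 0.027396
x_3 = 0.950887 - (0.027396)·(0.950887 - 1.200000)/(0.027396 - (0.480146)) = 0.935813; f(x_3) = -0.001704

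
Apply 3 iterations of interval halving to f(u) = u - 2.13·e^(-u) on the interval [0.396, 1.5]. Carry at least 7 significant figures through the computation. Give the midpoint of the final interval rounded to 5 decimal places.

0.87900

f(0.396000) = -1.037504, f(1.500000) = 1.024733 (opposite signs)
step 1: m = 0.948000, f(m) = 0.122592 > 0 → root in [0.396000, 0.948000]
step 2: m = 0.672000, f(m) = -0.415762 < 0 → root in [0.672000, 0.948000]
step 3: m = 0.810000, f(m) = -0.137548 < 0 → root in [0.810000, 0.948000]
Midpoint of [0.810000, 0.948000] = 0.879000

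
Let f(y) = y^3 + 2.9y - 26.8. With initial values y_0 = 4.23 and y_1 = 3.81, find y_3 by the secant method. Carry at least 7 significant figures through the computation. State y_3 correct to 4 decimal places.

2.7758

f(y_0) = 61.153967, f(y_1) = 39.555341
y_2 = 3.810000 - (39.555341)·(3.810000 - 4.230000)/(39.555341 - (61.153967)) = 3.040819; f(y_2) = 10.135565
y_3 = 3.040819 - (10.135565)·(3.040819 - 3.810000)/(10.135565 - (39.555341)) = 2.775825; f(y_3) = 2.638189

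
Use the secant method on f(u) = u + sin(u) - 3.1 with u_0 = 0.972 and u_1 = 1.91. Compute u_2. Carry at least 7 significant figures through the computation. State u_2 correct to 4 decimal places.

f(u_0) = -1.301985, f(u_1) = -0.246980
u_2 = 1.910000 - (-0.246980)·(1.910000 - 0.972000)/(-0.246980 - (-1.301985)) = 2.129589; f(u_2) = -0.122515

2.1296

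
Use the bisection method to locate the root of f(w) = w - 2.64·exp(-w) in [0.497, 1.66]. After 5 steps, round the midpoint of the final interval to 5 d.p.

0.98764

f(0.497000) = -1.109052, f(1.660000) = 1.158033 (opposite signs)
step 1: m = 1.078500, f(m) = 0.180622 > 0 → root in [0.497000, 1.078500]
step 2: m = 0.787750, f(m) = -0.413099 < 0 → root in [0.787750, 1.078500]
step 3: m = 0.933125, f(m) = -0.105247 < 0 → root in [0.933125, 1.078500]
step 4: m = 1.005812, f(m) = 0.040240 > 0 → root in [0.933125, 1.005812]
step 5: m = 0.969469, f(m) = -0.031842 < 0 → root in [0.969469, 1.005812]
Midpoint of [0.969469, 1.005812] = 0.987641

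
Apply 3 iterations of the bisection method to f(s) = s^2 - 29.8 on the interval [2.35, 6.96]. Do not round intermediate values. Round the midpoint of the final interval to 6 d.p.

5.519375

f(2.350000) = -24.277500, f(6.960000) = 18.641600 (opposite signs)
step 1: m = 4.655000, f(m) = -8.130975 < 0 → root in [4.655000, 6.960000]
step 2: m = 5.807500, f(m) = 3.927056 > 0 → root in [4.655000, 5.807500]
step 3: m = 5.231250, f(m) = -2.434023 < 0 → root in [5.231250, 5.807500]
Midpoint of [5.231250, 5.807500] = 5.519375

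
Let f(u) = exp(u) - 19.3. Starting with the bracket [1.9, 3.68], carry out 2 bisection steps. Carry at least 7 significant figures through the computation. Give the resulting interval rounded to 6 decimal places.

f(1.900000) = -12.614106, f(3.680000) = 20.346394 (opposite signs)
step 1: m = 2.790000, f(m) = -3.018980 < 0 → root in [2.790000, 3.680000]
step 2: m = 3.235000, f(m) = 6.106372 > 0 → root in [2.790000, 3.235000]

[2.790000, 3.235000]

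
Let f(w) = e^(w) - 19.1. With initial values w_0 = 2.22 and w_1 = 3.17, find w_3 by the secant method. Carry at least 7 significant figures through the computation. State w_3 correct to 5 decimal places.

2.94044

f(w_0) = -9.892669, f(w_1) = 4.707484
w_2 = 3.170000 - (4.707484)·(3.170000 - 2.220000)/(4.707484 - (-9.892669)) = 2.863694; f(w_2) = -1.573846
w_3 = 2.863694 - (-1.573846)·(2.863694 - 3.170000)/(-1.573846 - (4.707484)) = 2.940442; f(w_3) = -0.175790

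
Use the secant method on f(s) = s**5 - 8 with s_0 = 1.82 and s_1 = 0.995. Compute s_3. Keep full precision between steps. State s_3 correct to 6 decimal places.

1.777430

f(s_0) = 11.969029, f(s_1) = -7.024751
s_2 = 0.995000 - (-7.024751)·(0.995000 - 1.820000)/(-7.024751 - (11.969029)) = 1.300122; f(s_2) = -4.285328
s_3 = 1.300122 - (-4.285328)·(1.300122 - 0.995000)/(-4.285328 - (-7.024751)) = 1.777430; f(s_3) = 9.740343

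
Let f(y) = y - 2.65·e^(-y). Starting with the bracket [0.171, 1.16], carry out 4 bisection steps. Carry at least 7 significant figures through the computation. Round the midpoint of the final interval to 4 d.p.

f(0.171000) = -2.062477, f(1.160000) = 0.329262 (opposite signs)
step 1: m = 0.665500, f(m) = -0.696644 < 0 → root in [0.665500, 1.160000]
step 2: m = 0.912750, f(m) = -0.151010 < 0 → root in [0.912750, 1.160000]
step 3: m = 1.036375, f(m) = 0.096319 > 0 → root in [0.912750, 1.036375]
step 4: m = 0.974562, f(m) = -0.025435 < 0 → root in [0.974562, 1.036375]
Midpoint of [0.974562, 1.036375] = 1.005469

1.0055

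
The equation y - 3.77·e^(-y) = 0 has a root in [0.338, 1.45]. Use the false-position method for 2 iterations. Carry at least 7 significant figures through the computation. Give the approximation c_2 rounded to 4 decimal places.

1.1849

f(0.338000) = -2.350746, f(1.450000) = 0.565670
step 1: c = 1.234316, f(c) = 0.137118 > 0 → new bracket [0.338000, 1.234316]
step 2: c = 1.184915, f(c) = 0.032155 > 0 → new bracket [0.338000, 1.184915]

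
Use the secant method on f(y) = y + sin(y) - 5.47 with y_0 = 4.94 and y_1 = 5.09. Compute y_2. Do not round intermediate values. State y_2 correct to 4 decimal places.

f(y_0) = -1.504208, f(y_1) = -1.309548
y_2 = 5.090000 - (-1.309548)·(5.090000 - 4.940000)/(-1.309548 - (-1.504208)) = 6.099103; f(y_2) = 0.446059

6.0991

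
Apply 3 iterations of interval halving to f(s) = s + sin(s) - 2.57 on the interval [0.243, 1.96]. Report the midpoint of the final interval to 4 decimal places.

1.6381

f(0.243000) = -2.086384, f(1.960000) = 0.315212 (opposite signs)
step 1: m = 1.101500, f(m) = -0.576613 < 0 → root in [1.101500, 1.960000]
step 2: m = 1.530750, f(m) = -0.040052 < 0 → root in [1.530750, 1.960000]
step 3: m = 1.745375, f(m) = 0.160175 > 0 → root in [1.530750, 1.745375]
Midpoint of [1.530750, 1.745375] = 1.638062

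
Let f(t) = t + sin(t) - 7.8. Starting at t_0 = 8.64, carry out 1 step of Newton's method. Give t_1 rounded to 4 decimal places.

3.3514

f'(t) = 1 + cos(t)
t_0 = 8.640000: f = 1.546668, f' = 0.292455 → t_1 = 8.640000 - (1.546668)/(0.292455) = 3.351429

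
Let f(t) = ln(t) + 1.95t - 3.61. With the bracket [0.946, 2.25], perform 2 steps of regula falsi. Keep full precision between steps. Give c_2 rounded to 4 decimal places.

1.6100

f(0.946000) = -1.820813, f(2.250000) = 1.588430
step 1: c = 1.642442, f(c) = 0.088946 > 0 → new bracket [0.946000, 1.642442]
step 2: c = 1.610006, f(c) = 0.005748 > 0 → new bracket [0.946000, 1.610006]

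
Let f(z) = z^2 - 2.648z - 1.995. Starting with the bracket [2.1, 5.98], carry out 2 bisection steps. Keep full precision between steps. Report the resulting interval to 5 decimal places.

[3.07000, 4.04000]

f(2.100000) = -3.145800, f(5.980000) = 17.930360 (opposite signs)
step 1: m = 4.040000, f(m) = 3.628680 > 0 → root in [2.100000, 4.040000]
step 2: m = 3.070000, f(m) = -0.699460 < 0 → root in [3.070000, 4.040000]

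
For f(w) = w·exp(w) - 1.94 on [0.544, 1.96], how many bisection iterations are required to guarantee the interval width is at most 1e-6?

Initial width b − a = 1.96 − 0.544 = 1.416000.
After n steps the width is (b−a)/2^n; need (b−a)/2^n ≤ 1e-6.
So n ≥ log₂(1.416000/1e-6) = log₂(1416000.0000) ≈ 20.4334.
Hence n = 21.

21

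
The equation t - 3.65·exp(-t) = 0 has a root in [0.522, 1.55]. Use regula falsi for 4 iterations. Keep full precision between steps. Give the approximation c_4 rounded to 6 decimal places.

1.153014

False-position update: c = (a·f(b) − b·f(a))/(f(b) − f(a)); replace the endpoint whose sign matches f(c).
f(0.522000) = -1.643664, f(1.550000) = 0.775295
step 1: c = 1.220518, f(c) = 0.143486 > 0 → new bracket [0.522000, 1.220518]
step 2: c = 1.164436, f(c) = 0.025275 > 0 → new bracket [0.522000, 1.164436]
step 3: c = 1.154706, f(c) = 0.004409 > 0 → new bracket [0.522000, 1.154706]
step 4: c = 1.153014, f(c) = 0.000768 > 0 → new bracket [0.522000, 1.153014]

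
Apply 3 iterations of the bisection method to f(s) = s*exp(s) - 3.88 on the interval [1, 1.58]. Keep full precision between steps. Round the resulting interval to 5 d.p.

f(1.000000) = -1.161718, f(1.580000) = 3.790830 (opposite signs)
step 1: m = 1.290000, f(m) = 0.806295 > 0 → root in [1.000000, 1.290000]
step 2: m = 1.145000, f(m) = -0.281905 < 0 → root in [1.145000, 1.290000]
step 3: m = 1.217500, f(m) = 0.233604 > 0 → root in [1.145000, 1.217500]

[1.14500, 1.21750]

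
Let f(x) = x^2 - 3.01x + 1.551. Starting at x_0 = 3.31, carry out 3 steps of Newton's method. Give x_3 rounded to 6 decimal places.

f'(x) = 2x - 3.01
x_0 = 3.310000: f = 2.544000, f' = 3.610000 → x_1 = 3.310000 - (2.544000)/(3.610000) = 2.605291
x_1 = 2.605291: f = 0.496615, f' = 2.200582 → x_2 = 2.605291 - (0.496615)/(2.200582) = 2.379616
x_2 = 2.379616: f = 0.050929, f' = 1.749233 → x_3 = 2.379616 - (0.050929)/(1.749233) = 2.350501

2.350501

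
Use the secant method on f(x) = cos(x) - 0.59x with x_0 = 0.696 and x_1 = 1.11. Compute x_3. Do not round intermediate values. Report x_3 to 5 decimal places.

f(x_0) = 0.356773, f(x_1) = -0.210238
x_2 = 1.110000 - (-0.210238)·(1.110000 - 0.696000)/(-0.210238 - (0.356773)) = 0.956496; f(x_2) = 0.012055
x_3 = 0.956496 - (0.012055)·(0.956496 - 1.110000)/(0.012055 - (-0.210238)) = 0.964820; f(x_3) = 0.000321

0.96482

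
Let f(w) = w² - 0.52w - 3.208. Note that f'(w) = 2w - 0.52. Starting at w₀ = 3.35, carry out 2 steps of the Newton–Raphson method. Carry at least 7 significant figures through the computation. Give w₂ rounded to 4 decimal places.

Newton update: w ← w − f(w)/f'(w).
w_0 = 3.350000: f = 6.272500, f' = 6.180000 → w_1 = 3.350000 - (6.272500)/(6.180000) = 2.335032
w_1 = 2.335032: f = 1.030159, f' = 4.150065 → w_2 = 2.335032 - (1.030159)/(4.150065) = 2.086805

2.0868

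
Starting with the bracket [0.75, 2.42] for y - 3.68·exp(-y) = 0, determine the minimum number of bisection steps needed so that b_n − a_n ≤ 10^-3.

11

Initial width b − a = 2.42 − 0.75 = 1.670000.
After n steps the width is (b−a)/2^n; need (b−a)/2^n ≤ 10^-3.
So n ≥ log₂(1.670000/10^-3) = log₂(1670.0000) ≈ 10.7056.
Hence n = 11.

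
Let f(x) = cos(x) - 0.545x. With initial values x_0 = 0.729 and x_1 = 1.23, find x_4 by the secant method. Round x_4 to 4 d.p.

0.9966

f(x_0) = 0.348536, f(x_1) = -0.336112
x_2 = 1.230000 - (-0.336112)·(1.230000 - 0.729000)/(-0.336112 - (0.348536)) = 0.984046; f(x_2) = 0.017353
x_3 = 0.984046 - (0.017353)·(0.984046 - 1.230000)/(0.017353 - (-0.336112)) = 0.996121; f(x_3) = 0.000677
x_4 = 0.996121 - (0.000677)·(0.996121 - 0.984046)/(0.000677 - (0.017353)) = 0.996611; f(x_4) = -0.000002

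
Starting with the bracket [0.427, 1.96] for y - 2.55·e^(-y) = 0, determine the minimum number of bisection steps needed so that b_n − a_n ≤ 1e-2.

Initial width b − a = 1.96 − 0.427 = 1.533000.
After n steps the width is (b−a)/2^n; need (b−a)/2^n ≤ 1e-2.
So n ≥ log₂(1.533000/1e-2) = log₂(153.3000) ≈ 7.2602.
Hence n = 8.

8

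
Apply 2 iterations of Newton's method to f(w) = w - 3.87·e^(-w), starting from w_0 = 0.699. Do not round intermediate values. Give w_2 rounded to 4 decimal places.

Newton update: w ← w − f(w)/f'(w).
f'(w) = 1 + 3.87·e^(-w)
w_0 = 0.699000: f = -1.224708, f' = 2.923708 → w_1 = 0.699000 - (-1.224708)/(2.923708) = 1.117889
w_1 = 1.117889: f = -0.147483, f' = 2.265372 → w_2 = 1.117889 - (-0.147483)/(2.265372) = 1.182992

1.1830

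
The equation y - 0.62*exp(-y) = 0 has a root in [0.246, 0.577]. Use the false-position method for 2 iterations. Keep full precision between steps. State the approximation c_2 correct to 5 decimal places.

f(0.246000) = -0.238792, f(0.577000) = 0.228820
step 1: c = 0.415029, f(c) = 0.005630 > 0 → new bracket [0.246000, 0.415029]
step 2: c = 0.411136, f(c) = 0.000140 > 0 → new bracket [0.246000, 0.411136]

0.41114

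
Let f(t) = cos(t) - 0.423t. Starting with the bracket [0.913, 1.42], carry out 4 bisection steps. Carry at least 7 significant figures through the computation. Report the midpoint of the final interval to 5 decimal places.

f(0.913000) = 0.225175, f(1.420000) = -0.450435 (opposite signs)
step 1: m = 1.166500, f(m) = -0.100058 < 0 → root in [0.913000, 1.166500]
step 2: m = 1.039750, f(m) = 0.066622 > 0 → root in [1.039750, 1.166500]
step 3: m = 1.103125, f(m) = -0.015813 < 0 → root in [1.039750, 1.103125]
step 4: m = 1.071438, f(m) = 0.025645 > 0 → root in [1.071438, 1.103125]
Midpoint of [1.071438, 1.103125] = 1.087281

1.08728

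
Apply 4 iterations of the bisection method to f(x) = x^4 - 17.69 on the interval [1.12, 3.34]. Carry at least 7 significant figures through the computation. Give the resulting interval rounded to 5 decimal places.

f(1.120000) = -16.116481, f(3.340000) = 106.757411 (opposite signs)
step 1: m = 2.230000, f(m) = 7.039734 > 0 → root in [1.120000, 2.230000]
step 2: m = 1.675000, f(m) = -9.818468 < 0 → root in [1.675000, 2.230000]
step 3: m = 1.952500, f(m) = -3.156702 < 0 → root in [1.952500, 2.230000]
step 4: m = 2.091250, f(m) = 1.435985 > 0 → root in [1.952500, 2.091250]

[1.95250, 2.09125]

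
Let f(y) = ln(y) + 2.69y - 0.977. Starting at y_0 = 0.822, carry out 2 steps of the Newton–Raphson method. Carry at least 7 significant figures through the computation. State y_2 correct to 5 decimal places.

f'(y) = 1/y + 2.69
y_0 = 0.822000: f = 1.038165, f' = 3.906545 → y_1 = 0.822000 - (1.038165)/(3.906545) = 0.556250
y_1 = 0.556250: f = -0.067226, f' = 4.487753 → y_2 = 0.556250 - (-0.067226)/(4.487753) = 0.571230

0.57123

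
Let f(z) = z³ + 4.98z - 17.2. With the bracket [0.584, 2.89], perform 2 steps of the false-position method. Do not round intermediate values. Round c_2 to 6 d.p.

1.819524

f(0.584000) = -14.092503, f(2.890000) = 21.329769
step 1: c = 1.501426, f(c) = -6.338264 < 0 → new bracket [1.501426, 2.890000]
step 2: c = 1.819524, f(c) = -2.114930 < 0 → new bracket [1.819524, 2.890000]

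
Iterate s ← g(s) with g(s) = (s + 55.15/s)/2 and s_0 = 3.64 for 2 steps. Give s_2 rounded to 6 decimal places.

7.632675

s_1 = g(3.640000) = 9.395549
s_2 = g(9.395549) = 7.632675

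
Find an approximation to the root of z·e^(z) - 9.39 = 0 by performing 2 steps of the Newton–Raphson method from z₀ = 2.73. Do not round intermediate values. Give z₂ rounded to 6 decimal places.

1.820172

Newton update: z ← z − f(z)/f'(z).
f'(z) = (z + 1)·e^(z)
z_0 = 2.730000: f = 32.468782, f' = 57.191669 → z_1 = 2.730000 - (32.468782)/(57.191669) = 2.162281
z_1 = 2.162281: f = 9.402260, f' = 27.483201 → z_2 = 2.162281 - (9.402260)/(27.483201) = 1.820172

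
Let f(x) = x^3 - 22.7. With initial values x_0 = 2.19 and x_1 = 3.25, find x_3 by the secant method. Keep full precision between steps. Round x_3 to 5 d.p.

2.81790

f(x_0) = -12.196541, f(x_1) = 11.628125
x_2 = 3.250000 - (11.628125)·(3.250000 - 2.190000)/(11.628125 - (-12.196541)) = 2.732645; f(x_2) = -2.294389
x_3 = 2.732645 - (-2.294389)·(2.732645 - 3.250000)/(-2.294389 - (11.628125)) = 2.817903; f(x_3) = -0.324212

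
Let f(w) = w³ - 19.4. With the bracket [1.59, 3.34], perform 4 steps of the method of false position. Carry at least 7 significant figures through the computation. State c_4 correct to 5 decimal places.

f(1.590000) = -15.380321, f(3.340000) = 17.859704
step 1: c = 2.399733, f(c) = -5.580605 < 0 → new bracket [2.399733, 3.340000]
step 2: c = 2.623590, f(c) = -1.341250 < 0 → new bracket [2.623590, 3.340000]
step 3: c = 2.673633, f(c) = -0.288029 < 0 → new bracket [2.673633, 3.340000]
step 4: c = 2.684209, f(c) = -0.060326 < 0 → new bracket [2.684209, 3.340000]

2.68421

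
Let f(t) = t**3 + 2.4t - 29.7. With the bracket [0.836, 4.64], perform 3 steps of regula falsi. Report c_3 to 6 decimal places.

2.621515

f(0.836000) = -27.109323, f(4.640000) = 81.333344
step 1: c = 1.786953, f(c) = -19.705214 < 0 → new bracket [1.786953, 4.640000]
step 2: c = 2.343373, f(c) = -11.207510 < 0 → new bracket [2.343373, 4.640000]
step 3: c = 2.621515, f(c) = -5.392423 < 0 → new bracket [2.621515, 4.640000]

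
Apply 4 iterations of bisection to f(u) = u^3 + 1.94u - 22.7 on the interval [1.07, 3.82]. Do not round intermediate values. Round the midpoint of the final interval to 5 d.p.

f(1.070000) = -19.399157, f(3.820000) = 40.453768 (opposite signs)
step 1: m = 2.445000, f(m) = -3.340429 < 0 → root in [2.445000, 3.820000]
step 2: m = 3.132500, f(m) = 14.114882 > 0 → root in [2.445000, 3.132500]
step 3: m = 2.788750, f(m) = 4.398637 > 0 → root in [2.445000, 2.788750]
step 4: m = 2.616875, f(m) = 0.297188 > 0 → root in [2.445000, 2.616875]
Midpoint of [2.445000, 2.616875] = 2.530937

2.53094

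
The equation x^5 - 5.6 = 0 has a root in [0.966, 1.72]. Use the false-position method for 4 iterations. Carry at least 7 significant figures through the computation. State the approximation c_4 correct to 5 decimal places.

1.40160

f(0.966000) = -4.758826, f(1.720000) = 9.453665
step 1: c = 1.218465, f(c) = -2.914253 < 0 → new bracket [1.218465, 1.720000]
step 2: c = 1.336642, f(c) = -1.333469 < 0 → new bracket [1.336642, 1.720000]
step 3: c = 1.384031, f(c) = -0.521573 < 0 → new bracket [1.384031, 1.720000]
step 4: c = 1.401598, f(c) = -0.190999 < 0 → new bracket [1.401598, 1.720000]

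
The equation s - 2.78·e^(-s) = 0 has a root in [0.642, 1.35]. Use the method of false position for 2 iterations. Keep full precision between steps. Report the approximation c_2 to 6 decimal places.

f(0.642000) = -0.820944, f(1.350000) = 0.629312
step 1: c = 1.042776, f(c) = 0.062897 > 0 → new bracket [0.642000, 1.042776]
step 2: c = 1.014256, f(c) = 0.006027 > 0 → new bracket [0.642000, 1.014256]

1.014256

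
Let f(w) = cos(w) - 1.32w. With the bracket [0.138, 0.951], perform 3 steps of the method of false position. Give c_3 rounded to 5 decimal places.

0.61748

False-position update: c = (a·f(b) − b·f(a))/(f(b) − f(a)); replace the endpoint whose sign matches f(c).
f(0.138000) = 0.808333, f(0.951000) = -0.674451
step 1: c = 0.581203, f(c) = 0.068614 > 0 → new bracket [0.581203, 0.951000]
step 2: c = 0.615350, f(c) = 0.004309 > 0 → new bracket [0.615350, 0.951000]
step 3: c = 0.617481, f(c) = 0.000264 > 0 → new bracket [0.617481, 0.951000]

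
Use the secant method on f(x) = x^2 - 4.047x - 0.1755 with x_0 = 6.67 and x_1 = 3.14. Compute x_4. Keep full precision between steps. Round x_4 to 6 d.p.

4.073746

Secant update: x_(k+1) = x_k − f(x_k)·(x_k − x_(k-1))/(f(x_k) − f(x_(k-1))).
f(x_0) = 17.319910, f(x_1) = -3.023480
x_2 = 3.140000 - (-3.023480)·(3.140000 - 6.670000)/(-3.023480 - (17.319910)) = 3.664636; f(x_2) = -1.576723
x_3 = 3.664636 - (-1.576723)·(3.664636 - 3.140000)/(-1.576723 - (-3.023480)) = 4.236403; f(x_3) = 0.626886
x_4 = 4.236403 - (0.626886)·(4.236403 - 3.664636)/(0.626886 - (-1.576723)) = 4.073746; f(x_4) = -0.066544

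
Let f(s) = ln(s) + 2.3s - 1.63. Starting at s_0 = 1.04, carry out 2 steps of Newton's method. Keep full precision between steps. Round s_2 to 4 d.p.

f'(s) = 1/s + 2.3
s_0 = 1.040000: f = 0.801221, f' = 3.261538 → s_1 = 1.040000 - (0.801221)/(3.261538) = 0.794343
s_1 = 0.794343: f = -0.033252, f' = 3.558902 → s_2 = 0.794343 - (-0.033252)/(3.558902) = 0.803686

0.8037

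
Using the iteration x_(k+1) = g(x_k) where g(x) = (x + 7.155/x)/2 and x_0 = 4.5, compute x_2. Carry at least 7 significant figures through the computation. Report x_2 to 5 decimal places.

x_1 = g(4.500000) = 3.045000
x_2 = g(3.045000) = 2.697377

2.69738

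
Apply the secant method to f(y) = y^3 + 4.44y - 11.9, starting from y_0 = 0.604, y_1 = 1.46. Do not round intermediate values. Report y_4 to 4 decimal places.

Secant update: y_(k+1) = y_k − f(y_k)·(y_k − y_(k-1))/(f(y_k) − f(y_(k-1))).
f(y_0) = -8.997891, f(y_1) = -2.305464
y_2 = 1.460000 - (-2.305464)·(1.460000 - 0.604000)/(-2.305464 - (-8.997891)) = 1.754882; f(y_2) = 1.296032
y_3 = 1.754882 - (1.296032)·(1.754882 - 1.460000)/(1.296032 - (-2.305464)) = 1.648766; f(y_3) = -0.097424
y_4 = 1.648766 - (-0.097424)·(1.648766 - 1.754882)/(-0.097424 - (1.296032)) = 1.656185; f(y_4) = -0.003705

1.6562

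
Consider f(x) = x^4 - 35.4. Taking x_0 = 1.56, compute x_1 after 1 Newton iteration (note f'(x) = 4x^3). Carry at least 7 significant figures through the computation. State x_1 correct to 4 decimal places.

3.5011

x_0 = 1.560000: f = -29.477591, f' = 15.185664 → x_1 = 1.560000 - (-29.477591)/(15.185664) = 3.501146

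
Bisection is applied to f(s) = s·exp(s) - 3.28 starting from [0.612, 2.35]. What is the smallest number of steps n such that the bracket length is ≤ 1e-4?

Initial width b − a = 2.35 − 0.612 = 1.738000.
After n steps the width is (b−a)/2^n; need (b−a)/2^n ≤ 1e-4.
So n ≥ log₂(1.738000/1e-4) = log₂(17380.0000) ≈ 14.0851.
Hence n = 15.

15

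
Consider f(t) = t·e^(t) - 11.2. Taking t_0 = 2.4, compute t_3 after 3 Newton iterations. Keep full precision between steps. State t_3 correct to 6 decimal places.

f'(t) = (t + 1)·e^(t)
t_0 = 2.400000: f = 15.255623, f' = 37.478800 → t_1 = 2.400000 - (15.255623)/(37.478800) = 1.992953
t_1 = 1.992953: f = 3.422638, f' = 21.959808 → t_2 = 1.992953 - (3.422638)/(21.959808) = 1.837094
t_2 = 1.837094: f = 0.333768, f' = 17.812036 → t_3 = 1.837094 - (0.333768)/(17.812036) = 1.818356

1.818356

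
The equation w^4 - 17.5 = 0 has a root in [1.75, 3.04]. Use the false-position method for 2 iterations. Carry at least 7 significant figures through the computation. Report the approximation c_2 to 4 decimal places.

f(1.750000) = -8.121094, f(3.040000) = 67.907171
step 1: c = 1.887794, f(c) = -4.799580 < 0 → new bracket [1.887794, 3.040000]
step 2: c = 1.963854, f(c) = -2.625689 < 0 → new bracket [1.963854, 3.040000]

1.9639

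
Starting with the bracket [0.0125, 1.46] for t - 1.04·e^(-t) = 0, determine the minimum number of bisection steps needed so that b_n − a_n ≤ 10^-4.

Initial width b − a = 1.46 − 0.0125 = 1.447500.
After n steps the width is (b−a)/2^n; need (b−a)/2^n ≤ 10^-4.
So n ≥ log₂(1.447500/10^-4) = log₂(14475.0000) ≈ 13.8213.
Hence n = 14.

14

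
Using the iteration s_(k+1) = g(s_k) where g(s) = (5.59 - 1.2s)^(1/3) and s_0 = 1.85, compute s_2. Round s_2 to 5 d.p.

1.55924

s_1 = g(1.850000) = 1.499259
s_2 = g(1.499259) = 1.559243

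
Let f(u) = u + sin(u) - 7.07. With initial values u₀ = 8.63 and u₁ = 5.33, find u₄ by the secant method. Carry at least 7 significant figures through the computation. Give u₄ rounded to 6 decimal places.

6.681223

f(u_0) = 2.273708, f(u_1) = -2.555264
u_2 = 5.330000 - (-2.555264)·(5.330000 - 8.630000)/(-2.555264 - (2.273708)) = 7.076204; f(u_2) = 0.718679
u_3 = 7.076204 - (0.718679)·(7.076204 - 5.330000)/(0.718679 - (-2.555264)) = 6.692887; f(u_3) = 0.021222
u_4 = 6.692887 - (0.021222)·(6.692887 - 7.076204)/(0.021222 - (0.718679)) = 6.681223; f(u_4) = -0.001166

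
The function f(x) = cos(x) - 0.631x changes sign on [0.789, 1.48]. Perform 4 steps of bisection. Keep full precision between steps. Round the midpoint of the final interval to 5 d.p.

0.94016

f(0.789000) = 0.206696, f(1.480000) = -0.843208 (opposite signs)
step 1: m = 1.134500, f(m) = -0.293284 < 0 → root in [0.789000, 1.134500]
step 2: m = 0.961750, f(m) = -0.034779 < 0 → root in [0.789000, 0.961750]
step 3: m = 0.875375, f(m) = 0.088347 > 0 → root in [0.875375, 0.961750]
step 4: m = 0.918563, f(m) = 0.027350 > 0 → root in [0.918563, 0.961750]
Midpoint of [0.918563, 0.961750] = 0.940156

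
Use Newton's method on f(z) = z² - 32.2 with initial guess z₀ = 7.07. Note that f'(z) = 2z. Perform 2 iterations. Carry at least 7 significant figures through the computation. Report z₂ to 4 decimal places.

5.6761

z_0 = 7.070000: f = 17.784900, f' = 14.140000 → z_1 = 7.070000 - (17.784900)/(14.140000) = 5.812228
z_1 = 5.812228: f = 1.581991, f' = 11.624455 → z_2 = 5.812228 - (1.581991)/(11.624455) = 5.676136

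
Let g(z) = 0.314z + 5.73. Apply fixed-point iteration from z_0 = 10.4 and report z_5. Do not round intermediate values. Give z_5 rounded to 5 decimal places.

z_1 = g(10.400000) = 8.995600
z_2 = g(8.995600) = 8.554618
z_3 = g(8.554618) = 8.416150
z_4 = g(8.416150) = 8.372671
z_5 = g(8.372671) = 8.359019

8.35902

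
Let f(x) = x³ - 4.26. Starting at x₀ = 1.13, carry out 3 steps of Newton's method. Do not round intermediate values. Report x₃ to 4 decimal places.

1.6216

Newton update: x ← x − f(x)/f'(x).
f'(x) = 3x²
x_0 = 1.130000: f = -2.817103, f' = 3.830700 → x_1 = 1.130000 - (-2.817103)/(3.830700) = 1.865402
x_1 = 1.865402: f = 2.231081, f' = 10.439170 → x_2 = 1.865402 - (2.231081)/(10.439170) = 1.651680
x_2 = 1.651680: f = 0.245856, f' = 8.184136 → x_3 = 1.651680 - (0.245856)/(8.184136) = 1.621639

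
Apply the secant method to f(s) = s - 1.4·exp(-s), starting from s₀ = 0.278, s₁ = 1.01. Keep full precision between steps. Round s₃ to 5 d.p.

0.69550

Secant update: s_(k+1) = s_k − f(s_k)·(s_k − s_(k-1))/(f(s_k) − f(s_(k-1))).
f(s_0) = -0.782216, f(s_1) = 0.500093
s_2 = 1.010000 - (0.500093)·(1.010000 - 0.278000)/(0.500093 - (-0.782216)) = 0.724524; f(s_2) = 0.046147
s_3 = 0.724524 - (0.046147)·(0.724524 - 1.010000)/(0.046147 - (0.500093)) = 0.695503; f(s_3) = -0.002849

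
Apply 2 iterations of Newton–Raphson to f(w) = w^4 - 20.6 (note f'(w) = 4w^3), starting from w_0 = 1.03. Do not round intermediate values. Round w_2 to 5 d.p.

Newton update: w ← w − f(w)/f'(w).
w_0 = 1.030000: f = -19.474491, f' = 4.370908 → w_1 = 1.030000 - (-19.474491)/(4.370908) = 5.485480
w_1 = 5.485480: f = 884.837338, f' = 660.242979 → w_2 = 5.485480 - (884.837338)/(660.242979) = 4.145310

4.14531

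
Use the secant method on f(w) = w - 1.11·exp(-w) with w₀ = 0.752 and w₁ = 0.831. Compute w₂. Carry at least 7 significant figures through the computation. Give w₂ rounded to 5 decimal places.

0.59984

Secant update: w_(k+1) = w_k − f(w_k)·(w_k − w_(k-1))/(f(w_k) − f(w_(k-1))).
f(w_0) = 0.228721, f(w_1) = 0.347469
w_2 = 0.831000 - (0.347469)·(0.831000 - 0.752000)/(0.347469 - (0.228721)) = 0.599838; f(w_2) = -0.009441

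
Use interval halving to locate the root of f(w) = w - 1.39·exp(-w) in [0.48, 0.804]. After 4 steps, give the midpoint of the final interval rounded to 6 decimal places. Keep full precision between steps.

f(0.480000) = -0.380109, f(0.804000) = 0.181926 (opposite signs)
step 1: m = 0.642000, f(m) = -0.089472 < 0 → root in [0.642000, 0.804000]
step 2: m = 0.723000, f(m) = 0.048441 > 0 → root in [0.642000, 0.723000]
step 3: m = 0.682500, f(m) = -0.019939 < 0 → root in [0.682500, 0.723000]
step 4: m = 0.702750, f(m) = 0.014392 > 0 → root in [0.682500, 0.702750]
Midpoint of [0.682500, 0.702750] = 0.692625

0.692625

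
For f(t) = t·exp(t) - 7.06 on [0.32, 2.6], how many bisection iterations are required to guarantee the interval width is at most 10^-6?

22

Initial width b − a = 2.6 − 0.32 = 2.280000.
After n steps the width is (b−a)/2^n; need (b−a)/2^n ≤ 10^-6.
So n ≥ log₂(2.280000/10^-6) = log₂(2280000.0000) ≈ 21.1206.
Hence n = 22.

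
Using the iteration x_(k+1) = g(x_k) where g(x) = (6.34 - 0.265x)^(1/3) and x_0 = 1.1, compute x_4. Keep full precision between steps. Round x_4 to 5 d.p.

x_1 = g(1.100000) = 1.822004
x_2 = g(1.822004) = 1.802586
x_3 = g(1.802586) = 1.803113
x_4 = g(1.803113) = 1.803099

1.80310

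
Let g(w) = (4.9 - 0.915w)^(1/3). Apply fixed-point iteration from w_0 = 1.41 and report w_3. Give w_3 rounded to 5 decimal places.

w_1 = g(1.410000) = 1.534015
w_2 = g(1.534015) = 1.517770
w_3 = g(1.517770) = 1.519918

1.51992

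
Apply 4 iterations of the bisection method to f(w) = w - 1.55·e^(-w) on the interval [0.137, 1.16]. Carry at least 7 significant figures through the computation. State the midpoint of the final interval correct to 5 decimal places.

f(0.137000) = -1.214554, f(1.160000) = 0.674096 (opposite signs)
step 1: m = 0.648500, f(m) = -0.161886 < 0 → root in [0.648500, 1.160000]
step 2: m = 0.904250, f(m) = 0.276740 > 0 → root in [0.648500, 0.904250]
step 3: m = 0.776375, f(m) = 0.063265 > 0 → root in [0.648500, 0.776375]
step 4: m = 0.712438, f(m) = -0.047756 < 0 → root in [0.712438, 0.776375]
Midpoint of [0.712438, 0.776375] = 0.744406

0.74441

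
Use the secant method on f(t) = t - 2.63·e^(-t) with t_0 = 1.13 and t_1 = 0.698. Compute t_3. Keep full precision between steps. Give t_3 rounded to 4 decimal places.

f(t_0) = 0.280423, f(t_1) = -0.610634
t_2 = 0.698000 - (-0.610634)·(0.698000 - 1.130000)/(-0.610634 - (0.280423)) = 0.994046; f(t_2) = 0.020746
t_3 = 0.994046 - (0.020746)·(0.994046 - 0.698000)/(0.020746 - (-0.610634)) = 0.984319; f(t_3) = 0.001504

0.9843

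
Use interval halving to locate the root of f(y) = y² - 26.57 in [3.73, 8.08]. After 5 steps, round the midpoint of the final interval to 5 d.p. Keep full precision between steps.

5.15734

f(3.730000) = -12.657100, f(8.080000) = 38.716400 (opposite signs)
step 1: m = 5.905000, f(m) = 8.299025 > 0 → root in [3.730000, 5.905000]
step 2: m = 4.817500, f(m) = -3.361694 < 0 → root in [4.817500, 5.905000]
step 3: m = 5.361250, f(m) = 2.173002 > 0 → root in [4.817500, 5.361250]
step 4: m = 5.089375, f(m) = -0.668262 < 0 → root in [5.089375, 5.361250]
step 5: m = 5.225313, f(m) = 0.733891 > 0 → root in [5.089375, 5.225313]
Midpoint of [5.089375, 5.225313] = 5.157344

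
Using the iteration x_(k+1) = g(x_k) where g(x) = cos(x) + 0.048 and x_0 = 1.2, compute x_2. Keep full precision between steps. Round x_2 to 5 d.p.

x_1 = g(1.200000) = 0.410358
x_2 = g(0.410358) = 0.964978

0.96498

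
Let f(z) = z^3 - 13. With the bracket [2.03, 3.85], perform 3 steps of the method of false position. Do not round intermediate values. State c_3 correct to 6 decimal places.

f(2.030000) = -4.634573, f(3.850000) = 44.066625
step 1: c = 2.203197, f(c) = -2.305506 < 0 → new bracket [2.203197, 3.850000]
step 2: c = 2.285072, f(c) = -1.068368 < 0 → new bracket [2.285072, 3.850000]
step 3: c = 2.322115, f(c) = -0.478650 < 0 → new bracket [2.322115, 3.850000]

2.322115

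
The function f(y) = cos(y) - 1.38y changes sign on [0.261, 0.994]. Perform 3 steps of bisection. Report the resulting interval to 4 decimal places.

f(0.261000) = 0.605952, f(0.994000) = -0.826379 (opposite signs)
step 1: m = 0.627500, f(m) = -0.056452 < 0 → root in [0.261000, 0.627500]
step 2: m = 0.444250, f(m) = 0.289868 > 0 → root in [0.444250, 0.627500]
step 3: m = 0.535875, f(m) = 0.120315 > 0 → root in [0.535875, 0.627500]

[0.5359, 0.6275]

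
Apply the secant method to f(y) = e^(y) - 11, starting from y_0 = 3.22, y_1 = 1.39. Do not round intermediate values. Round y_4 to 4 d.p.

f(y_0) = 14.028120, f(y_1) = -6.985150
y_2 = 1.390000 - (-6.985150)·(1.390000 - 3.220000)/(-6.985150 - (14.028120)) = 1.998322; f(y_2) = -3.623336
y_3 = 1.998322 - (-3.623336)·(1.998322 - 1.390000)/(-3.623336 - (-6.985150)) = 2.653966; f(y_3) = 3.210278
y_4 = 2.653966 - (3.210278)·(2.653966 - 1.998322)/(3.210278 - (-3.623336)) = 2.345959; f(y_4) = -0.556720

2.3460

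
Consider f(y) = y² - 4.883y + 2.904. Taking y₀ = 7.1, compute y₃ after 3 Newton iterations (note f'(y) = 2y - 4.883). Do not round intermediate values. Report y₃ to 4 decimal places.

y_0 = 7.100000: f = 18.644700, f' = 9.317000 → y_1 = 7.100000 - (18.644700)/(9.317000) = 5.098852
y_1 = 5.098852: f = 4.004595, f' = 5.314703 → y_2 = 5.098852 - (4.004595)/(5.314703) = 4.345358
y_2 = 4.345358: f = 0.567753, f' = 3.807716 → y_3 = 4.345358 - (0.567753)/(3.807716) = 4.196252

4.1963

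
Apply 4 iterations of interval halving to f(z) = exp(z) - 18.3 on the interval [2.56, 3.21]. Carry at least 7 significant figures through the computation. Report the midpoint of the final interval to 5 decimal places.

f(2.560000) = -5.364183, f(3.210000) = 6.479086 (opposite signs)
step 1: m = 2.885000, f(m) = -0.396432 < 0 → root in [2.885000, 3.210000]
step 2: m = 3.047500, f(m) = 2.762622 > 0 → root in [2.885000, 3.047500]
step 3: m = 2.966250, f(m) = 1.118962 > 0 → root in [2.885000, 2.966250]
step 4: m = 2.925625, f(m) = 0.345876 > 0 → root in [2.885000, 2.925625]
Midpoint of [2.885000, 2.925625] = 2.905312

2.90531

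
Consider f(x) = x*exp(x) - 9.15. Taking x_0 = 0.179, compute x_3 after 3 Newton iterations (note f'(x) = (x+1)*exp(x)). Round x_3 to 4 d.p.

4.8061

x_0 = 0.179000: f = -8.935912, f' = 1.410108 → x_1 = 0.179000 - (-8.935912)/(1.410108) = 6.516039
x_1 = 6.516039: f = 4395.013729, f' = 5080.059581 → x_2 = 6.516039 - (4395.013729)/(5080.059581) = 5.650889
x_2 = 5.650889: f = 1598.778260, f' = 1892.472562 → x_3 = 5.650889 - (1598.778260)/(1892.472562) = 4.806080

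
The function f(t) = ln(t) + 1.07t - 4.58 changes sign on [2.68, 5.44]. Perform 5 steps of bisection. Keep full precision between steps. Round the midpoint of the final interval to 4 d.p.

3.1544

f(2.680000) = -0.726583, f(5.440000) = 2.934579 (opposite signs)
step 1: m = 4.060000, f(m) = 1.165383 > 0 → root in [2.680000, 4.060000]
step 2: m = 3.370000, f(m) = 0.240813 > 0 → root in [2.680000, 3.370000]
step 3: m = 3.025000, f(m) = -0.236339 < 0 → root in [3.025000, 3.370000]
step 4: m = 3.197500, f(m) = 0.003694 > 0 → root in [3.025000, 3.197500]
step 5: m = 3.111250, f(m) = -0.115938 < 0 → root in [3.111250, 3.197500]
Midpoint of [3.111250, 3.197500] = 3.154375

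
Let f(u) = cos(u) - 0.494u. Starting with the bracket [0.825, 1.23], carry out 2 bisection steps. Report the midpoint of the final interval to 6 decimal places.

1.078125

f(0.825000) = 0.271007, f(1.230000) = -0.273382 (opposite signs)
step 1: m = 1.027500, f(m) = 0.009375 > 0 → root in [1.027500, 1.230000]
step 2: m = 1.128750, f(m) = -0.129813 < 0 → root in [1.027500, 1.128750]
Midpoint of [1.027500, 1.128750] = 1.078125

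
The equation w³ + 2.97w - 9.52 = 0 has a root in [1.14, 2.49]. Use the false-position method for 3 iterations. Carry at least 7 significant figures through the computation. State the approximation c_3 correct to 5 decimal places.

f(1.140000) = -4.652656, f(2.490000) = 13.313549
step 1: c = 1.489606, f(c) = -1.790549 < 0 → new bracket [1.489606, 2.490000]
step 2: c = 1.608200, f(c) = -0.584352 < 0 → new bracket [1.608200, 2.490000]
step 3: c = 1.645276, f(c) = -0.179881 < 0 → new bracket [1.645276, 2.490000]

1.64528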